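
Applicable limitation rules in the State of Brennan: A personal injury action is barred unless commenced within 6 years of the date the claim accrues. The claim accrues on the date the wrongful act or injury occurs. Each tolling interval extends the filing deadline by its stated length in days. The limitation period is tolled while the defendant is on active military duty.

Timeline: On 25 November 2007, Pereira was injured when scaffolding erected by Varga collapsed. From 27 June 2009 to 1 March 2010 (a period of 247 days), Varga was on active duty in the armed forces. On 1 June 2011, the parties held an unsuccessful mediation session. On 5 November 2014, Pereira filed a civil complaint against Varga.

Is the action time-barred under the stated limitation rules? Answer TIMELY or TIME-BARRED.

TIME-BARRED

The claim accrued on 25 November 2007, the date of the act.
Adding the 6 years base period to 25 November 2007 gives a deadline of 25 November 2013, before any tolling.
The defendant's active military service from 27 June 2009 to 1 March 2010 tolled the period for 247 days, extending the deadline to 30 July 2014.
The other events in the timeline have no effect on the limitation period under the stated rules.
The 5 November 2014 filing falls after the 30 July 2014 deadline; the claim is time-barred.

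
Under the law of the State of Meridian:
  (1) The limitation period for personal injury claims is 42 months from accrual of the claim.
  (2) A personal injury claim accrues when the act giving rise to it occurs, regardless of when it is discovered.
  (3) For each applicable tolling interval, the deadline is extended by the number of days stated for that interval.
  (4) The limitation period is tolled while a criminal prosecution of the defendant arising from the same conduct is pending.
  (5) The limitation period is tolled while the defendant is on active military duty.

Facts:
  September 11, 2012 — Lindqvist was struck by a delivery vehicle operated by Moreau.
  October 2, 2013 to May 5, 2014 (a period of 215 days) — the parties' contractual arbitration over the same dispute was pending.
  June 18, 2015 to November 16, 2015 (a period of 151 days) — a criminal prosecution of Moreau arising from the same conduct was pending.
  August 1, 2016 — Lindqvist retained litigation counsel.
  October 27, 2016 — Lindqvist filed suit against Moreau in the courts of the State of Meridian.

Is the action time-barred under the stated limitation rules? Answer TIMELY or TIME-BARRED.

TIME-BARRED

The limitation period began to run on September 11, 2012.
The untolled deadline — 42 months after September 11, 2012 — is March 11, 2016.
The pending criminal prosecution from June 18, 2015 to November 16, 2015 tolled the period for 151 days, extending the deadline to August 9, 2016.
The pending related arbitration from October 2, 2013 to May 5, 2014 does not toll the period, because no stated rule makes a pending arbitration a tolling event.
None of the other events listed affects the running of the period under the stated rules.
Filing on October 27, 2016 missed the August 9, 2016 deadline — the action is time-barred.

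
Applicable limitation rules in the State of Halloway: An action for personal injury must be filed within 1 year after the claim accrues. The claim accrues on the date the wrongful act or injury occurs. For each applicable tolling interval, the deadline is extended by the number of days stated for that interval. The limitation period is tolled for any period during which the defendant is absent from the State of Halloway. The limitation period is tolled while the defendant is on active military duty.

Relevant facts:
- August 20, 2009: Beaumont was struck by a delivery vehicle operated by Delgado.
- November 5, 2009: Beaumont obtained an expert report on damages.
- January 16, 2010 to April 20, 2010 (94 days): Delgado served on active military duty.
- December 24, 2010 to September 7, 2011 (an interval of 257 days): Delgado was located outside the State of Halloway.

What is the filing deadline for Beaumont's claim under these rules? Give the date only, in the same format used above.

November 22, 2010

The claim accrued on August 20, 2009, when the wrongful act occurred.
The untolled deadline — 1 year after August 20, 2009 — is August 20, 2010.
The defendant's active military service from January 16, 2010 to April 20, 2010 tolled the period for 94 days, extending the deadline to November 22, 2010.
By the time the defendant's absence from the jurisdiction began on December 24, 2010, the limitation period had already expired on November 22, 2010; that interval cannot revive it.
Nothing else in the chronology tolls or restarts the period.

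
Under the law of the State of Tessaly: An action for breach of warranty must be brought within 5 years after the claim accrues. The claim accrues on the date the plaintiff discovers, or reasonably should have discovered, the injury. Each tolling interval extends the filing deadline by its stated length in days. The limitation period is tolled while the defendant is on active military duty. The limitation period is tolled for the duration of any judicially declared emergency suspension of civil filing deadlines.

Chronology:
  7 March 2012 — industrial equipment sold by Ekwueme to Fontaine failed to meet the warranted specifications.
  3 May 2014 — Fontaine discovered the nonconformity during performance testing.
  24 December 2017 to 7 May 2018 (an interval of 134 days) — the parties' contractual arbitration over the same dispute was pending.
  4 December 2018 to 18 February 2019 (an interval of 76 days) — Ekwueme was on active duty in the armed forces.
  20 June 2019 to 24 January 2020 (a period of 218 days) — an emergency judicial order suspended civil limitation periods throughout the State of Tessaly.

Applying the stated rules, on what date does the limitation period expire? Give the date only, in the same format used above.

The claim did not accrue until Fontaine discovered the injury on 3 May 2014; the 7 March 2012 act date does not start the clock under the stated rule.
Adding the 5 years base period to 3 May 2014 gives a deadline of 3 May 2019, before any tolling.
The period was tolled for 76 days by the defendant's active military service (4 December 2018 to 18 February 2019), pushing the deadline to 18 July 2019.
Because the emergency suspension of filing deadlines ran from 20 June 2019 to 24 January 2020, the deadline is extended by 218 days to 21 February 2020.
No stated provision tolls the period for a pending arbitration, so the interval from 24 December 2017 to 7 May 2018 has no effect on the deadline.

21 February 2020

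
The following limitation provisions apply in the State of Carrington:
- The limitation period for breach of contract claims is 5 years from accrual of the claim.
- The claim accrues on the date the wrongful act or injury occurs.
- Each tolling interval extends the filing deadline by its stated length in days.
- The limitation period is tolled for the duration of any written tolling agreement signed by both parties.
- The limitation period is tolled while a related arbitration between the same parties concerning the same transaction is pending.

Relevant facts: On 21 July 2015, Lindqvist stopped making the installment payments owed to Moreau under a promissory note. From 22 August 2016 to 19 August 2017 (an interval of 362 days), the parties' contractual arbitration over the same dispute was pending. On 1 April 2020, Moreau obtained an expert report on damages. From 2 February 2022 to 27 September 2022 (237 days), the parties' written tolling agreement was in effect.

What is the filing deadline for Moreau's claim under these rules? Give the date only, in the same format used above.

The claim accrued on 21 July 2015, when the wrongful act occurred.
5 years from 21 July 2015 is 21 July 2020.
The pending related arbitration from 22 August 2016 to 19 August 2017 tolled the period for 362 days, extending the deadline to 18 July 2021.
By the time the written tolling agreement began on 2 February 2022, the limitation period had already expired on 18 July 2021; that interval cannot revive it.
None of the other events listed affects the running of the period under the stated rules.

18 July 2021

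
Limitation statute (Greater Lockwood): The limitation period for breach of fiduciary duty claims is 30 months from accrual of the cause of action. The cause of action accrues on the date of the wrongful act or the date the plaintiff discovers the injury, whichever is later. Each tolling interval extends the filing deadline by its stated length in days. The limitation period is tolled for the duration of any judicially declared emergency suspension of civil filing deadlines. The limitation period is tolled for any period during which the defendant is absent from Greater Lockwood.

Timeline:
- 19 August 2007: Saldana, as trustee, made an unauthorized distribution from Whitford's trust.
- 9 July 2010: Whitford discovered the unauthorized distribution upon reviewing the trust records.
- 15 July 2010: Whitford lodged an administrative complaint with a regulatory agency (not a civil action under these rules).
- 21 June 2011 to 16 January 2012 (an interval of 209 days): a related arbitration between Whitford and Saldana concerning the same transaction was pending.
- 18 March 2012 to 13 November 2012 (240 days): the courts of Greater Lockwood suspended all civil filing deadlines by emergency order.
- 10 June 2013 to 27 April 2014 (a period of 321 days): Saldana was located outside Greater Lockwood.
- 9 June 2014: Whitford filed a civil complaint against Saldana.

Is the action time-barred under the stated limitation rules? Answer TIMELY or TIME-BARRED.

TIMELY

Because discovery on 9 July 2010 post-dates the 19 August 2007 act, accrual under the later-of rule falls on 9 July 2010.
Adding the 30 months base period to 9 July 2010 gives a deadline of 9 January 2013, before any tolling.
Because the emergency suspension of filing deadlines ran from 18 March 2012 to 13 November 2012, the deadline is extended by 240 days to 6 September 2013.
The defendant's absence from the jurisdiction from 10 June 2013 to 27 April 2014 tolled the period for 321 days, extending the deadline to 24 July 2014.
Although a pending arbitration ran from 21 June 2011 to 16 January 2012, the stated rules do not make that a tolling event, so it is disregarded.
None of the other events listed affects the running of the period under the stated rules.
The 9 June 2014 filing precedes the 24 July 2014 deadline; the claim is timely.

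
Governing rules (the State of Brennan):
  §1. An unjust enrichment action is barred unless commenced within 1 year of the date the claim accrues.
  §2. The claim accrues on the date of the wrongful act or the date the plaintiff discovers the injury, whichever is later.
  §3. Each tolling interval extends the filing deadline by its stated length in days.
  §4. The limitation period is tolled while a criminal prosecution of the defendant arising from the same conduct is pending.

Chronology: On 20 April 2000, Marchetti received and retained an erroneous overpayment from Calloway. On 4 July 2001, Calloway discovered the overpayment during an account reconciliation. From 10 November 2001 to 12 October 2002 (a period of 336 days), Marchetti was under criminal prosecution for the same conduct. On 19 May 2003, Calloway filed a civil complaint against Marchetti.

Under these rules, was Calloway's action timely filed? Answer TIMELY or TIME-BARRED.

TIMELY

Because discovery on 4 July 2001 post-dates the 20 April 2000 act, accrual under the later-of rule falls on 4 July 2001.
Adding the 1 year base period to 4 July 2001 gives a deadline of 4 July 2002, before any tolling.
The period was tolled for 336 days by the pending criminal prosecution (10 November 2001 to 12 October 2002), pushing the deadline to 5 June 2003.
Calloway filed on 19 May 2003, before the 5 June 2003 deadline, so the action is timely.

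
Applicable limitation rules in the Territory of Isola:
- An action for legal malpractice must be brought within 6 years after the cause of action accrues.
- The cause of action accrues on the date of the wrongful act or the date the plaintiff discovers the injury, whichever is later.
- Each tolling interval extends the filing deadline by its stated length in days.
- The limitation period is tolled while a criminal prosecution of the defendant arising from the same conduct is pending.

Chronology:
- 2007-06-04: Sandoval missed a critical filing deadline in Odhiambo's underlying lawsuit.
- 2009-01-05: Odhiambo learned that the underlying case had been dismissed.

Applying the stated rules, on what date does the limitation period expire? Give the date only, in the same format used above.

2015-01-05

Taking the later of the act (2007-06-04) and discovery (2009-01-05), the claim accrued on 2009-01-05.
6 years from 2009-01-05 is 2015-01-05.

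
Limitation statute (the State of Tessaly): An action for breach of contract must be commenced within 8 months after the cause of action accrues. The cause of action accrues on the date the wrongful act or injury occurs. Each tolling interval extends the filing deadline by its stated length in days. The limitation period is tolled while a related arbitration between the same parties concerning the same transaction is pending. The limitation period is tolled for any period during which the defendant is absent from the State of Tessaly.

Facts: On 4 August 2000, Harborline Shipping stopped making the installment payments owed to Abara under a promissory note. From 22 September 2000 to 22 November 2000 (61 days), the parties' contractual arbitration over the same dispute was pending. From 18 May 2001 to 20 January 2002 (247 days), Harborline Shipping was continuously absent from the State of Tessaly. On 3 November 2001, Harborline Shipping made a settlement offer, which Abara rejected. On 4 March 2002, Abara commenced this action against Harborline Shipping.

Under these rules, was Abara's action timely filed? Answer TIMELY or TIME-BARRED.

TIME-BARRED

The cause of action accrued on 4 August 2000, the date of the act.
The untolled deadline — 8 months after 4 August 2000 — is 4 April 2001.
Because the pending related arbitration ran from 22 September 2000 to 22 November 2000, the deadline is extended by 61 days to 4 June 2001.
Because the defendant's absence from the jurisdiction ran from 18 May 2001 to 20 January 2002, the deadline is extended by 247 days to 6 February 2002.
None of the other events listed affects the running of the period under the stated rules.
The 4 March 2002 filing falls after the 6 February 2002 deadline; the claim is time-barred.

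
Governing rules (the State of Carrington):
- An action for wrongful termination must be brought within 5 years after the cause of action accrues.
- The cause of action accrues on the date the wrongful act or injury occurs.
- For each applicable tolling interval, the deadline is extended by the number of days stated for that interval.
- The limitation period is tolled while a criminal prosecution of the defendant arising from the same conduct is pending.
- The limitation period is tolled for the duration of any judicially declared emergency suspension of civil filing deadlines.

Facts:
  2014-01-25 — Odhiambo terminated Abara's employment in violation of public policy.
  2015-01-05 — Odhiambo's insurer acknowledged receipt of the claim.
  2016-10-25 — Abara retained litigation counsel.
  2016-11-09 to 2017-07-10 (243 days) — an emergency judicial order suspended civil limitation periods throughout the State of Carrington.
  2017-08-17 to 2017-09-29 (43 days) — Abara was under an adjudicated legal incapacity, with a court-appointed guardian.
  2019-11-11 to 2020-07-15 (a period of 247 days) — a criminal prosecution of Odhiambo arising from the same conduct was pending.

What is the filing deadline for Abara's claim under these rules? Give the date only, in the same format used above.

The claim accrued on 2014-01-25, when the wrongful act occurred.
The untolled deadline — 5 years after 2014-01-25 — is 2019-01-25.
The emergency suspension of filing deadlines from 2016-11-09 to 2017-07-10 tolled the period for 243 days, extending the deadline to 2019-09-25.
The pending criminal prosecution from 2019-11-11 to 2020-07-15 began after the period had already run on 2019-09-25, so it has no tolling effect.
The plaintiff's legal incapacity from 2017-08-17 to 2017-09-29 does not toll the period, because no stated rule makes the plaintiff's incapacity a tolling event.
None of the other events listed affects the running of the period under the stated rules.

2019-09-25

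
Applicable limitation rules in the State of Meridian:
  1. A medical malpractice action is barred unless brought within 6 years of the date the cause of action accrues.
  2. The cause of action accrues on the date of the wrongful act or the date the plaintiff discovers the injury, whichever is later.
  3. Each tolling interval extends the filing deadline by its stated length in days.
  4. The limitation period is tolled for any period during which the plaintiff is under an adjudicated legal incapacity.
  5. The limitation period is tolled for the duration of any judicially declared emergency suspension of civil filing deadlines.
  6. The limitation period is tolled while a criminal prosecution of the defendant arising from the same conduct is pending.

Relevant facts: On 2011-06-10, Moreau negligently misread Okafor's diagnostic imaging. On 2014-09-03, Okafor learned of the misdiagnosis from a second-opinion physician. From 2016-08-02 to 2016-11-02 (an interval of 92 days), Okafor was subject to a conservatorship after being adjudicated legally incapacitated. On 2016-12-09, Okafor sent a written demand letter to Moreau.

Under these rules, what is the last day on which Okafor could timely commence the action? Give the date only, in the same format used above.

The claim accrued on 2014-09-03 — the later of the 2011-06-10 act and the 2014-09-03 discovery.
Adding the 6 years base period to 2014-09-03 gives a deadline of 2020-09-03, before any tolling.
Because the plaintiff's legal incapacity ran from 2016-08-02 to 2016-11-02, the deadline is extended by 92 days to 2020-12-04.
The other events in the timeline have no effect on the limitation period under the stated rules.

2020-12-04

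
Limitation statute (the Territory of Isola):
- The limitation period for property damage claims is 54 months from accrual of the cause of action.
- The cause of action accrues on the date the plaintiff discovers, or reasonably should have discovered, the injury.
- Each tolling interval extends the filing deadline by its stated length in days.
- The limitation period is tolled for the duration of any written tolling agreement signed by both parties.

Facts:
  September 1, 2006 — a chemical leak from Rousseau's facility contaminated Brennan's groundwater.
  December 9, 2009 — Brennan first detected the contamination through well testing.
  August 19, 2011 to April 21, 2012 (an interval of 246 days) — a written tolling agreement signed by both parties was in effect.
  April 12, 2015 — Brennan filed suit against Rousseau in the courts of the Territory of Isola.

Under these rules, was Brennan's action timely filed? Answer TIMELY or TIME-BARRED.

TIME-BARRED

The claim did not accrue until Brennan discovered the injury on December 9, 2009; the September 1, 2006 act date does not start the clock under the stated rule.
The untolled deadline — 54 months after December 9, 2009 — is June 9, 2014.
The period was tolled for 246 days by the written tolling agreement (August 19, 2011 to April 21, 2012), pushing the deadline to February 10, 2015.
Brennan filed on April 12, 2015, after the February 10, 2015 deadline, so the action is time-barred.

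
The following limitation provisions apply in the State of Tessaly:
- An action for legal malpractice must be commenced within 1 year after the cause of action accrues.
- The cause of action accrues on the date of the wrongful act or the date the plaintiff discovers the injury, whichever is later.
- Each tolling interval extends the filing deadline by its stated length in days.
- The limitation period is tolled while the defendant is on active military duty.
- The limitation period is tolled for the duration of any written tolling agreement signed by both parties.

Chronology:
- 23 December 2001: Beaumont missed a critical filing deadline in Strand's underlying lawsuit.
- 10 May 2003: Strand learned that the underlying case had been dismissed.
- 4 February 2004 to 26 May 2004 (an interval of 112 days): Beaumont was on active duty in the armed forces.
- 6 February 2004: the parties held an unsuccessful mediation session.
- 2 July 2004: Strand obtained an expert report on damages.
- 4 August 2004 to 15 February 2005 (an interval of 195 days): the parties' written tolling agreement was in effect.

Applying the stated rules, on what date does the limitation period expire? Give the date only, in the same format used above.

13 March 2005

The claim accrued on 10 May 2003 — the later of the 23 December 2001 act and the 10 May 2003 discovery.
The untolled deadline — 1 year after 10 May 2003 — is 10 May 2004.
The period was tolled for 112 days by the defendant's active military service (4 February 2004 to 26 May 2004), pushing the deadline to 30 August 2004.
The period was tolled for 195 days by the written tolling agreement (4 August 2004 to 15 February 2005), pushing the deadline to 13 March 2005.
The other events in the timeline have no effect on the limitation period under the stated rules.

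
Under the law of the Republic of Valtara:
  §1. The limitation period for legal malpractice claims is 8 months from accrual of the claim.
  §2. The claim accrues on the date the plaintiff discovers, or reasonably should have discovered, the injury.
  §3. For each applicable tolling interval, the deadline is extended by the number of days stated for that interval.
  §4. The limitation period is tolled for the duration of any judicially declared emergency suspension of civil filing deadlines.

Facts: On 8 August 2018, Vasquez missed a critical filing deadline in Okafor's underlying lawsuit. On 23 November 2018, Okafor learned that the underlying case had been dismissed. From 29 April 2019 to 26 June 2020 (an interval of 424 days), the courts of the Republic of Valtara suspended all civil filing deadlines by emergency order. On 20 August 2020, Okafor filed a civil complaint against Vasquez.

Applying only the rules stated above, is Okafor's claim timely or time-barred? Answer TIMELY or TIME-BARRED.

TIMELY

The claim did not accrue until Okafor discovered the injury on 23 November 2018; the 8 August 2018 act date does not start the clock under the stated rule.
8 months from 23 November 2018 is 23 July 2019.
The emergency suspension of filing deadlines from 29 April 2019 to 26 June 2020 tolled the period for 424 days, extending the deadline to 19 September 2020.
Okafor filed on 20 August 2020, before the 19 September 2020 deadline, so the action is timely.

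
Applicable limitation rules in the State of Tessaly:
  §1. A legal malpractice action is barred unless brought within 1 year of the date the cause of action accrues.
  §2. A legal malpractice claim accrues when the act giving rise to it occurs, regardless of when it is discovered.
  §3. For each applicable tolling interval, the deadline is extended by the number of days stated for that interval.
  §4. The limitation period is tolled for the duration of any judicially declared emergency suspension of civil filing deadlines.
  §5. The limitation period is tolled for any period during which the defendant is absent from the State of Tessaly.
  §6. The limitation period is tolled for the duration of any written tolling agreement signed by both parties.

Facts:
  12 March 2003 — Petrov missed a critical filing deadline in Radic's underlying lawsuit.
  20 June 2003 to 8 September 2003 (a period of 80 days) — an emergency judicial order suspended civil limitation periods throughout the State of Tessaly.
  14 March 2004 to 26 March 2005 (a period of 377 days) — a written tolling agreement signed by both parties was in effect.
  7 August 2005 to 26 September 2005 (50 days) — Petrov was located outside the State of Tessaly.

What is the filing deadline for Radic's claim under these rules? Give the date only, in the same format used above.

The cause of action accrued on 12 March 2003, the date of the act.
Adding the 1 year base period to 12 March 2003 gives a deadline of 12 March 2004, before any tolling.
The emergency suspension of filing deadlines from 20 June 2003 to 8 September 2003 tolled the period for 80 days, extending the deadline to 31 May 2004.
The written tolling agreement from 14 March 2004 to 26 March 2005 tolled the period for 377 days, extending the deadline to 12 June 2005.
The defendant's absence from the jurisdiction from 7 August 2005 to 26 September 2005 began after the period had already run on 12 June 2005, so it has no tolling effect.

12 June 2005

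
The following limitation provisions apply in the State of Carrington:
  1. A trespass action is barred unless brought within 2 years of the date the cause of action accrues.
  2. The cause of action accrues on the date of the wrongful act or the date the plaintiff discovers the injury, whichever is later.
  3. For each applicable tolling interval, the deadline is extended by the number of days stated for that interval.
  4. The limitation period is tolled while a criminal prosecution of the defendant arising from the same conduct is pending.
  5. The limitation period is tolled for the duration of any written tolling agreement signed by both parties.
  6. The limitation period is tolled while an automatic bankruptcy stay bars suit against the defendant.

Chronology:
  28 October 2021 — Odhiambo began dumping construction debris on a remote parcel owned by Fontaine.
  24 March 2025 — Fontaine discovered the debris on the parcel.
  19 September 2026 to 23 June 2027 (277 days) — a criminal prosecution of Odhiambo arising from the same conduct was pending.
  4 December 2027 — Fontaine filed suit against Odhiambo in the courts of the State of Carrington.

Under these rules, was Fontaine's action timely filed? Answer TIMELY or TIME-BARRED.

Because discovery on 24 March 2025 post-dates the 28 October 2021 act, accrual under the later-of rule falls on 24 March 2025.
Adding the 2 years base period to 24 March 2025 gives a deadline of 24 March 2027, before any tolling.
The period was tolled for 277 days by the pending criminal prosecution (19 September 2026 to 23 June 2027), pushing the deadline to 26 December 2027.
The 4 December 2027 filing precedes the 26 December 2027 deadline; the claim is timely.

TIMELY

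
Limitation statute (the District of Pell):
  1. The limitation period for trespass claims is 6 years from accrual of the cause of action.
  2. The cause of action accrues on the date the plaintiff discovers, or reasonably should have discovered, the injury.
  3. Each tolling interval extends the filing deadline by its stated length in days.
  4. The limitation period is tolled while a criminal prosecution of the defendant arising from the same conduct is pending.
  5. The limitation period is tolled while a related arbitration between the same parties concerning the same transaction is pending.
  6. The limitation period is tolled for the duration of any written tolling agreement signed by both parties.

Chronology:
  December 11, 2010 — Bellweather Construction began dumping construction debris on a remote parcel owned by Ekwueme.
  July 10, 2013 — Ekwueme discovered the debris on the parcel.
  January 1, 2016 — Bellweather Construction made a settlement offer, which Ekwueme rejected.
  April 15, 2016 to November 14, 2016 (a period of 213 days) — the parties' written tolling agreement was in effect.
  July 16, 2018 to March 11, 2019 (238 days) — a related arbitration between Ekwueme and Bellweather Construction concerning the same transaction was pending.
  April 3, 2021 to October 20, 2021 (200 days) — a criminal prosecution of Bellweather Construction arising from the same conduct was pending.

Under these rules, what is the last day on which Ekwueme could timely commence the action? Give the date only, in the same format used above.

Accrual is tied to discovery, so the period began on July 10, 2013 rather than on December 11, 2010 when the act occurred.
The untolled deadline — 6 years after July 10, 2013 — is July 10, 2019.
The written tolling agreement from April 15, 2016 to November 14, 2016 tolled the period for 213 days, extending the deadline to February 8, 2020.
The pending related arbitration from July 16, 2018 to March 11, 2019 tolled the period for 238 days, extending the deadline to October 3, 2020.
The pending criminal prosecution starting April 3, 2021 came too late — the period had run on October 3, 2020 — and so does not extend the deadline.
The other events in the timeline have no effect on the limitation period under the stated rules.

October 3, 2020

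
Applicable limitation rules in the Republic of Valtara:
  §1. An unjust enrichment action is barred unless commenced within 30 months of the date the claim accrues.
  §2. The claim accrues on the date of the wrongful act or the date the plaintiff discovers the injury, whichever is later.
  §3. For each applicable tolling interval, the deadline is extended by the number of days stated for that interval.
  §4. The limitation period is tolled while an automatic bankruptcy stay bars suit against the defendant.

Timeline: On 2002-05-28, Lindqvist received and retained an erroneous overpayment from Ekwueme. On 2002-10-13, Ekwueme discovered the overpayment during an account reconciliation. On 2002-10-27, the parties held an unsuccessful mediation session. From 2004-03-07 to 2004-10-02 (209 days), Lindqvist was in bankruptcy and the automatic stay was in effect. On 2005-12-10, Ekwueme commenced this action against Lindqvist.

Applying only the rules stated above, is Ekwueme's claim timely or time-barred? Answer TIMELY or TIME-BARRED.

TIME-BARRED

Taking the later of the act (2002-05-28) and discovery (2002-10-13), the claim accrued on 2002-10-13.
Adding the 30 months base period to 2002-10-13 gives a deadline of 2005-04-13, before any tolling.
The period was tolled for 209 days by the automatic bankruptcy stay (2004-03-07 to 2004-10-02), pushing the deadline to 2005-11-08.
The other events in the timeline have no effect on the limitation period under the stated rules.
Ekwueme filed on 2005-12-10, after the 2005-11-08 deadline, so the action is time-barred.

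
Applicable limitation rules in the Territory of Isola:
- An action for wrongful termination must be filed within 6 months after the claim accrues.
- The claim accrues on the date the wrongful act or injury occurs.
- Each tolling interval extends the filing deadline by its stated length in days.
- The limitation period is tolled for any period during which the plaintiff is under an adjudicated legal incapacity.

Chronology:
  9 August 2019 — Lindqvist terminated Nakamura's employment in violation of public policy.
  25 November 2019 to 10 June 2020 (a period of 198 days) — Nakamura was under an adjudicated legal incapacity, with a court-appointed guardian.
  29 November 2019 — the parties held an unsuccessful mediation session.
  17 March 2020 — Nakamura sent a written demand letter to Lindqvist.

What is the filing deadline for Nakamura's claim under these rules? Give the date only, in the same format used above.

25 August 2020

The claim accrued on 9 August 2019, the date of the act.
Adding the 6 months base period to 9 August 2019 gives a deadline of 9 February 2020, before any tolling.
The period was tolled for 198 days by the plaintiff's legal incapacity (25 November 2019 to 10 June 2020), pushing the deadline to 25 August 2020.
The other events in the timeline have no effect on the limitation period under the stated rules.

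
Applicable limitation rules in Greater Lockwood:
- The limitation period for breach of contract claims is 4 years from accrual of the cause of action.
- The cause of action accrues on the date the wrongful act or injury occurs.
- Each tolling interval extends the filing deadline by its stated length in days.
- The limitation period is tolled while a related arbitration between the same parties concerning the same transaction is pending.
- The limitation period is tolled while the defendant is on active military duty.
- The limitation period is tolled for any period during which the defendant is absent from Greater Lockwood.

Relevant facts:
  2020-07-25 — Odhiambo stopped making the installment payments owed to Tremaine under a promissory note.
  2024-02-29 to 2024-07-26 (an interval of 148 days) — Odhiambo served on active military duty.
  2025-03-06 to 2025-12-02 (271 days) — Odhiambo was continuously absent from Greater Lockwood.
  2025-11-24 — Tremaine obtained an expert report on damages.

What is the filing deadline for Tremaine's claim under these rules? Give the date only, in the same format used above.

2024-12-20

The limitation period began to run on 2020-07-25.
4 years from 2020-07-25 is 2024-07-25.
Because the defendant's active military service ran from 2024-02-29 to 2024-07-26, the deadline is extended by 148 days to 2024-12-20.
By the time the defendant's absence from the jurisdiction began on 2025-03-06, the limitation period had already expired on 2024-12-20; that interval cannot revive it.
None of the other events listed affects the running of the period under the stated rules.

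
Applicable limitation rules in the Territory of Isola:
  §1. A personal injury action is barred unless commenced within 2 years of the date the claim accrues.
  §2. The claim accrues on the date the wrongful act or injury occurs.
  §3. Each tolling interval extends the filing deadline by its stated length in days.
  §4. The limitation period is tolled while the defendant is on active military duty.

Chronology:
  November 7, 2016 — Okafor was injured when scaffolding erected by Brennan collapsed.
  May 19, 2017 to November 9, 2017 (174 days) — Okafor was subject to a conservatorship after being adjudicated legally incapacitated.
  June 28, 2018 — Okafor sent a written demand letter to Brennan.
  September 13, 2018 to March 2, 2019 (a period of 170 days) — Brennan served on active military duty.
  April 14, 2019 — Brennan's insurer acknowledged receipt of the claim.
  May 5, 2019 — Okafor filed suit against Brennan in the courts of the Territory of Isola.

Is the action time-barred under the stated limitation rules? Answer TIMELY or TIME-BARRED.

The claim accrued on November 7, 2016, the date of the act.
2 years from November 7, 2016 is November 7, 2018.
The period was tolled for 170 days by the defendant's active military service (September 13, 2018 to March 2, 2019), pushing the deadline to April 26, 2019.
The plaintiff's legal incapacity from May 19, 2017 to November 9, 2017 does not toll the period, because no stated rule makes the plaintiff's incapacity a tolling event.
None of the other events listed affects the running of the period under the stated rules.
Okafor filed on May 5, 2019, after the April 26, 2019 deadline, so the action is time-barred.

TIME-BARRED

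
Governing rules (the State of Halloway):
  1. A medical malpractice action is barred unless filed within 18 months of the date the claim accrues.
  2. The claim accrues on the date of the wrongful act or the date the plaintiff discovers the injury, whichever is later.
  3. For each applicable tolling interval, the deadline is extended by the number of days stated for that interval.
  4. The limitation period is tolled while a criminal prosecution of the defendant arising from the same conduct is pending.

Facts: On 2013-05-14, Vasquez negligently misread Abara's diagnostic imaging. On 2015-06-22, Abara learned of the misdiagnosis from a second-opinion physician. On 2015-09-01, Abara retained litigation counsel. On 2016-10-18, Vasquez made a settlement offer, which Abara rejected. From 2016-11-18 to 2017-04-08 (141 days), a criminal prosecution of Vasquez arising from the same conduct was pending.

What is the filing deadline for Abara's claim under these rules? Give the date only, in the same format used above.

The claim accrued on 2015-06-22 — the later of the 2013-05-14 act and the 2015-06-22 discovery.
18 months from 2015-06-22 is 2016-12-22.
Because the pending criminal prosecution ran from 2016-11-18 to 2017-04-08, the deadline is extended by 141 days to 2017-05-12.
Nothing else in the chronology tolls or restarts the period.

2017-05-12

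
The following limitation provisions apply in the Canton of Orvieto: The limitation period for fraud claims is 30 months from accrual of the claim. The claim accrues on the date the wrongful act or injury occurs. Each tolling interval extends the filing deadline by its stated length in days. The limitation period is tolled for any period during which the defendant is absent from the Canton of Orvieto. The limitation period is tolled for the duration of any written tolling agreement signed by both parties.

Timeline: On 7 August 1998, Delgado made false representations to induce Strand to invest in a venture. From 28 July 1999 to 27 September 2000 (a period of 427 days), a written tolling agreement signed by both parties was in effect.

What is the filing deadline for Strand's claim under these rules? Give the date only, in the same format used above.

The limitation period began to run on 7 August 1998.
Adding the 30 months base period to 7 August 1998 gives a deadline of 7 February 2001, before any tolling.
The period was tolled for 427 days by the written tolling agreement (28 July 1999 to 27 September 2000), pushing the deadline to 10 April 2002.

10 April 2002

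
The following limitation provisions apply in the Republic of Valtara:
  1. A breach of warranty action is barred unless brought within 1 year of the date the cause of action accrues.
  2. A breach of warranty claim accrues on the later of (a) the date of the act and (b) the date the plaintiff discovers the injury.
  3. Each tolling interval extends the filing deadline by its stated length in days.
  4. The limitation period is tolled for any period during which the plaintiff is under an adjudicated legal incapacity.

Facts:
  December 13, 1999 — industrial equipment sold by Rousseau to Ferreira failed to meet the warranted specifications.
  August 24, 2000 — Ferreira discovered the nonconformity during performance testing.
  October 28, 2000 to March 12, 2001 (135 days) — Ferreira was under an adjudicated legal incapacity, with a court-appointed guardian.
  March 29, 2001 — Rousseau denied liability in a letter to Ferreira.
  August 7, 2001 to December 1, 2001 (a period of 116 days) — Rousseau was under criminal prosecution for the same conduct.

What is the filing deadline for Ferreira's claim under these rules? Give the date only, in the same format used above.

Taking the later of the act (December 13, 1999) and discovery (August 24, 2000), the claim accrued on August 24, 2000.
Adding the 1 year base period to August 24, 2000 gives a deadline of August 24, 2001, before any tolling.
The period was tolled for 135 days by the plaintiff's legal incapacity (October 28, 2000 to March 12, 2001), pushing the deadline to January 6, 2002.
Although a criminal prosecution ran from August 7, 2001 to December 1, 2001, the stated rules do not make that a tolling event, so it is disregarded.
Nothing else in the chronology tolls or restarts the period.

January 6, 2002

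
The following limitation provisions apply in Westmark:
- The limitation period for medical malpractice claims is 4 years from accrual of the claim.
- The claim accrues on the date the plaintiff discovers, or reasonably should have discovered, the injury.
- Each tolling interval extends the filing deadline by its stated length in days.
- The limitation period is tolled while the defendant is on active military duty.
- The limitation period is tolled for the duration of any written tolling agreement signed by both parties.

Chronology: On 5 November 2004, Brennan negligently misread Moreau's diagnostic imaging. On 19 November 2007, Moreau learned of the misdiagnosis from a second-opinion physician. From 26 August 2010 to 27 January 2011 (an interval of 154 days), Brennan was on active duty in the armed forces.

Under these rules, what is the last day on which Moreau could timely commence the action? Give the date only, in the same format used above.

21 April 2012

Accrual is tied to discovery, so the period began on 19 November 2007 rather than on 5 November 2004 when the act occurred.
The untolled deadline — 4 years after 19 November 2007 — is 19 November 2011.
The defendant's active military service from 26 August 2010 to 27 January 2011 tolled the period for 154 days, extending the deadline to 21 April 2012.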